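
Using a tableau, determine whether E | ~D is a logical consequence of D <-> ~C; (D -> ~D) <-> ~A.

Initial set: {(D <-> ~C); ((D -> ~D) <-> ~A); ~(E | ~D)}.
~(E | ~D): α-rule — add ~E, ~~D.
(D <-> ~C): β-rule — branch into D, ~C  //  ~D, ~~C.
  branch 1 (add D, ~C):
    ((D -> ~D) <-> ~A): β-rule — branch into (D -> ~D), ~A  //  ~(D -> ~D), ~~A.
      branch 1.1 (add (D -> ~D), ~A):
        (D -> ~D): β-rule — branch into ~D  //  ~D.
          branch 1.1.1 (add ~D):
            × closes — contains both D and ~D.
          branch 1.1.2 (add ~D):
            × closes — contains both D and ~D.
      branch 1.2 (add ~(D -> ~D), ~~A):
        ~(D -> ~D): α-rule — add D, ~~D.
        ○ open, literals {A=1, C=0, D=1, E=0}.
  branch 2 (add ~D, ~~C):
    × closes — contains both D and ~D.
3 branches closed, 1 open.
An open branch gives a countermodel: A=1, C=0, D=1, E=0 (unmentioned atoms arbitrary); the premises hold there but the conclusion fails.

No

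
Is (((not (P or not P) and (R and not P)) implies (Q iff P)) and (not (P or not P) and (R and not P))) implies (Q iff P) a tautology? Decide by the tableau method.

Assume the negation and expand:
Initial set: {not ((((not (P or not P) and (R and not P)) implies (Q iff P)) and (not (P or not P) and (R and not P))) implies (Q iff P))}.
not ((((not (P or not P) and (R and not P)) implies (Q iff P)) and (not (P or not P) and (R and not P))) implies (Q iff P)): α-rule — add (((not (P or not P) and (R and not P)) implies (Q iff P)) and (not (P or not P) and (R and not P))), not (Q iff P).
(((not (P or not P) and (R and not P)) implies (Q iff P)) and (not (P or not P) and (R and not P))): α-rule — add ((not (P or not P) and (R and not P)) implies (Q iff P)), (not (P or not P) and (R and not P)).
(not (P or not P) and (R and not P)): α-rule — add not (P or not P), (R and not P).
not (P or not P): α-rule — add not P, not not P.
× closes — contains both P and not P.
All 1 branch closes.
Every branch closed, so the negation is unsatisfiable and the formula is valid.

Valid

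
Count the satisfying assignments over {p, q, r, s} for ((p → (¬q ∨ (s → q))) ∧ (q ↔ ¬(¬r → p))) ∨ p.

12

Initial set: {T (((p → (¬q ∨ (s → q))) ∧ (q ↔ ¬(¬r → p))) ∨ p)}.
T (((p → (¬q ∨ (s → q))) ∧ (q ↔ ¬(¬r → p))) ∨ p): β-rule — branch into T ((p → (¬q ∨ (s → q))) ∧ (q ↔ ¬(¬r → p)))  //  T p.
  branch 1 (add T ((p → (¬q ∨ (s → q))) ∧ (q ↔ ¬(¬r → p)))):
    T ((p → (¬q ∨ (s → q))) ∧ (q ↔ ¬(¬r → p))): α-rule — add T (p → (¬q ∨ (s → q))), T (q ↔ ¬(¬r → p)).
    T (p → (¬q ∨ (s → q))): β-rule — branch into F p  //  T (¬q ∨ (s → q)).
      branch 1.1 (add F p):
        T (q ↔ ¬(¬r → p)): β-rule — branch into T q, T ¬(¬r → p)  //  F q, F ¬(¬r → p).
          branch 1.1.1 (add T q, T ¬(¬r → p)):
            T ¬(¬r → p): α-rule — add T ¬r, F p.
            ○ open, literals {p=F, q=T, r=F}.
          branch 1.1.2 (add F q, F ¬(¬r → p)):
            F ¬(¬r → p): β-rule — branch into F ¬r  //  T p.
              branch 1.1.2.1 (add F ¬r):
                ○ open, literals {p=F, q=F, r=T}.
              branch 1.1.2.2 (add T p):
                × closes — contains both p and ¬p.
      branch 1.2 (add T (¬q ∨ (s → q))):
        T (q ↔ ¬(¬r → p)): β-rule — branch into T q, T ¬(¬r → p)  //  F q, F ¬(¬r → p).
          branch 1.2.1 (add T q, T ¬(¬r → p)):
            T ¬(¬r → p): α-rule — add T ¬r, F p.
            T (¬q ∨ (s → q)): β-rule — branch into T ¬q  //  T (s → q).
              branch 1.2.1.1 (add T ¬q):
                × closes — contains both q and ¬q.
              branch 1.2.1.2 (add T (s → q)):
                T (s → q): β-rule — branch into F s  //  T q.
                  branch 1.2.1.2.1 (add F s):
                    ○ open, literals {p=F, q=T, r=F, s=F}.
                  branch 1.2.1.2.2 (add T q):
                    ○ open, literals {p=F, q=T, r=F}.
          branch 1.2.2 (add F q, F ¬(¬r → p)):
            T (¬q ∨ (s → q)): β-rule — branch into T ¬q  //  T (s → q).
              branch 1.2.2.1 (add T ¬q):
                F ¬(¬r → p): β-rule — branch into F ¬r  //  T p.
                  branch 1.2.2.1.1 (add F ¬r):
                    ○ open, literals {q=F, r=T}.
                  branch 1.2.2.1.2 (add T p):
                    ○ open, literals {p=T, q=F}.
              branch 1.2.2.2 (add T (s → q)):
                F ¬(¬r → p): β-rule — branch into F ¬r  //  T p.
                  branch 1.2.2.2.1 (add F ¬r):
                    T (s → q): β-rule — branch into F s  //  T q.
                      branch 1.2.2.2.1.1 (add F s):
                        ○ open, literals {q=F, r=T, s=F}.
                      branch 1.2.2.2.1.2 (add T q):
                        × closes — contains both q and ¬q.
                  branch 1.2.2.2.2 (add T p):
                    T (s → q): β-rule — branch into F s  //  T q.
                      branch 1.2.2.2.2.1 (add F s):
                        ○ open, literals {p=T, q=F, s=F}.
                      branch 1.2.2.2.2.2 (add T q):
                        × closes — contains both q and ¬q.
  branch 2 (add T p):
    ○ open, literals {p=T}.
4 branches closed, 9 open.
Each open branch fixes some atoms; the unmentioned ones are free. Counting distinct full assignments: branch {p=F, q=T, r=F} (s) contributes 2 new; branch {p=F, q=F, r=T} (s) contributes 2 new; branch {p=F, q=T, r=F, s=F} (none free) contributes 0 new; branch {p=F, q=T, r=F} (s) contributes 0 new; branch {q=F, r=T} (p, s) contributes 2 new; branch {p=T, q=F} (r, s) contributes 2 new; branch {q=F, r=T, s=F} (p) contributes 0 new; branch {p=T, q=F, s=F} (r) contributes 0 new; branch {p=T} (q, r, s) contributes 4 new. Total: 12.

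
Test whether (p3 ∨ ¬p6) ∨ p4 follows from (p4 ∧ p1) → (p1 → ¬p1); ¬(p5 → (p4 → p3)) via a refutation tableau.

Initial set: {((p4 ∧ p1) → (p1 → ¬p1)); ¬(p5 → (p4 → p3)); ¬((p3 ∨ ¬p6) ∨ p4)}.
¬(p5 → (p4 → p3)): α-rule — add p5, ¬(p4 → p3).
¬((p3 ∨ ¬p6) ∨ p4): α-rule — add ¬(p3 ∨ ¬p6), ¬p4.
¬(p4 → p3): α-rule — add p4, ¬p3.
× closes — contains both p4 and ¬p4.
All 1 branch closes.
Every branch closed, so the premises entail the conclusion.

Yes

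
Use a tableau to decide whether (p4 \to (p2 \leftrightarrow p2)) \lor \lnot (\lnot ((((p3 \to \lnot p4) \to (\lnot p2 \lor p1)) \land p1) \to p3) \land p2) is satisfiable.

Initial set: {((p4 \to (p2 \leftrightarrow p2)) \lor \lnot (\lnot ((((p3 \to \lnot p4) \to (\lnot p2 \lor p1)) \land p1) \to p3) \land p2))}.
((p4 \to (p2 \leftrightarrow p2)) \lor \lnot (\lnot ((((p3 \to \lnot p4) \to (\lnot p2 \lor p1)) \land p1) \to p3) \land p2)): β-rule — branch into (p4 \to (p2 \leftrightarrow p2))  //  \lnot (\lnot ((((p3 \to \lnot p4) \to (\lnot p2 \lor p1)) \land p1) \to p3) \land p2).
  branch 1 (add (p4 \to (p2 \leftrightarrow p2))):
    (p4 \to (p2 \leftrightarrow p2)): β-rule — branch into \lnot p4  //  (p2 \leftrightarrow p2).
      branch 1.1 (add \lnot p4):
        ○ open, literals {p4=F}.
      branch 1.2 (add (p2 \leftrightarrow p2)):
        (p2 \leftrightarrow p2): β-rule — branch into p2, p2  //  \lnot p2, \lnot p2.
          branch 1.2.1 (add p2, p2):
            ○ open, literals {p2=T}.
          branch 1.2.2 (add \lnot p2, \lnot p2):
            ○ open, literals {p2=F}.
  branch 2 (add \lnot (\lnot ((((p3 \to \lnot p4) \to (\lnot p2 \lor p1)) \land p1) \to p3) \land p2)):
    \lnot (\lnot ((((p3 \to \lnot p4) \to (\lnot p2 \lor p1)) \land p1) \to p3) \land p2): β-rule — branch into \lnot \lnot ((((p3 \to \lnot p4) \to (\lnot p2 \lor p1)) \land p1) \to p3)  //  \lnot p2.
      branch 2.1 (add \lnot \lnot ((((p3 \to \lnot p4) \to (\lnot p2 \lor p1)) \land p1) \to p3)):
        \lnot \lnot ((((p3 \to \lnot p4) \to (\lnot p2 \lor p1)) \land p1) \to p3): β-rule — branch into \lnot (((p3 \to \lnot p4) \to (\lnot p2 \lor p1)) \land p1)  //  p3.
          branch 2.1.1 (add \lnot (((p3 \to \lnot p4) \to (\lnot p2 \lor p1)) \land p1)):
            \lnot (((p3 \to \lnot p4) \to (\lnot p2 \lor p1)) \land p1): β-rule — branch into \lnot ((p3 \to \lnot p4) \to (\lnot p2 \lor p1))  //  \lnot p1.
              branch 2.1.1.1 (add \lnot ((p3 \to \lnot p4) \to (\lnot p2 \lor p1))):
                \lnot ((p3 \to \lnot p4) \to (\lnot p2 \lor p1)): α-rule — add (p3 \to \lnot p4), \lnot (\lnot p2 \lor p1).
                \lnot (\lnot p2 \lor p1): α-rule — add \lnot \lnot p2, \lnot p1.
                (p3 \to \lnot p4): β-rule — branch into \lnot p3  //  \lnot p4.
                  branch 2.1.1.1.1 (add \lnot p3):
                    ○ open, literals {p1=F, p2=T, p3=F}.
                  branch 2.1.1.1.2 (add \lnot p4):
                    ○ open, literals {p1=F, p2=T, p4=F}.
              branch 2.1.1.2 (add \lnot p1):
                ○ open, literals {p1=F}.
          branch 2.1.2 (add p3):
            ○ open, literals {p3=T}.
      branch 2.2 (add \lnot p2):
        ○ open, literals {p2=F}.
0 branches closed, 8 open.
An open branch gives a satisfying assignment: p4=F.

Satisfiable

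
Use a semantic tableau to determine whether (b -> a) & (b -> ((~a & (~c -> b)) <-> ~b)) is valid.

Not valid

Assume the negation and expand:
Initial set: {~((b -> a) & (b -> ((~a & (~c -> b)) <-> ~b)))}.
~((b -> a) & (b -> ((~a & (~c -> b)) <-> ~b))): β-rule — branch into ~(b -> a)  //  ~(b -> ((~a & (~c -> b)) <-> ~b)).
  branch 1 (add ~(b -> a)):
    ~(b -> a): α-rule — add b, ~a.
    ○ open, literals {a=false, b=true}.
  branch 2 (add ~(b -> ((~a & (~c -> b)) <-> ~b))):
    ~(b -> ((~a & (~c -> b)) <-> ~b)): α-rule — add b, ~((~a & (~c -> b)) <-> ~b).
    ~((~a & (~c -> b)) <-> ~b): β-rule — branch into (~a & (~c -> b)), ~~b  //  ~(~a & (~c -> b)), ~b.
      branch 2.1 (add (~a & (~c -> b)), ~~b):
        (~a & (~c -> b)): α-rule — add ~a, (~c -> b).
        (~c -> b): β-rule — branch into ~~c  //  b.
          branch 2.1.1 (add ~~c):
            ○ open, literals {a=false, b=true, c=true}.
          branch 2.1.2 (add b):
            ○ open, literals {a=false, b=true}.
      branch 2.2 (add ~(~a & (~c -> b)), ~b):
        × closes — contains both b and ~b.
1 branch closed, 3 open.
An open branch gives a countermodel: a=false, b=true (unmentioned atoms arbitrary); under it the original formula is false.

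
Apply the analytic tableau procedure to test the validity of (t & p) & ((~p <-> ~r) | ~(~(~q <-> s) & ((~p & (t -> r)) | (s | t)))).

Not valid

Assume the negation and expand:
Initial set: {F ((t & p) & ((~p <-> ~r) | ~(~(~q <-> s) & ((~p & (t -> r)) | (s | t)))))}.
F ((t & p) & ((~p <-> ~r) | ~(~(~q <-> s) & ((~p & (t -> r)) | (s | t))))): β-rule — branch into F (t & p)  //  F ((~p <-> ~r) | ~(~(~q <-> s) & ((~p & (t -> r)) | (s | t)))).
  branch 1 (add F (t & p)):
    F (t & p): β-rule — branch into F t  //  F p.
      branch 1.1 (add F t):
        ○ open, literals {t=false}.
      branch 1.2 (add F p):
        ○ open, literals {p=false}.
  branch 2 (add F ((~p <-> ~r) | ~(~(~q <-> s) & ((~p & (t -> r)) | (s | t))))):
    F ((~p <-> ~r) | ~(~(~q <-> s) & ((~p & (t -> r)) | (s | t)))): α-rule — add F (~p <-> ~r), F ~(~(~q <-> s) & ((~p & (t -> r)) | (s | t))).
    F ~(~(~q <-> s) & ((~p & (t -> r)) | (s | t))): α-rule — add T ~(~q <-> s), T ((~p & (t -> r)) | (s | t)).
    F (~p <-> ~r): β-rule — branch into T ~p, F ~r  //  F ~p, T ~r.
      branch 2.1 (add T ~p, F ~r):
        T ~(~q <-> s): β-rule — branch into T ~q, F s  //  F ~q, T s.
          branch 2.1.1 (add T ~q, F s):
            T ((~p & (t -> r)) | (s | t)): β-rule — branch into T (~p & (t -> r))  //  T (s | t).
              branch 2.1.1.1 (add T (~p & (t -> r))):
                T (~p & (t -> r)): α-rule — add T ~p, T (t -> r).
                T (t -> r): β-rule — branch into F t  //  T r.
                  branch 2.1.1.1.1 (add F t):
                    ○ open, literals {p=false, q=false, r=true, s=false, t=false}.
                  branch 2.1.1.1.2 (add T r):
                    ○ open, literals {p=false, q=false, r=true, s=false}.
              branch 2.1.1.2 (add T (s | t)):
                T (s | t): β-rule — branch into T s  //  T t.
                  branch 2.1.1.2.1 (add T s):
                    × closes — contains both s and ~s.
                  branch 2.1.1.2.2 (add T t):
                    ○ open, literals {p=false, q=false, r=true, s=false, t=true}.
          branch 2.1.2 (add F ~q, T s):
            T ((~p & (t -> r)) | (s | t)): β-rule — branch into T (~p & (t -> r))  //  T (s | t).
              branch 2.1.2.1 (add T (~p & (t -> r))):
                T (~p & (t -> r)): α-rule — add T ~p, T (t -> r).
                T (t -> r): β-rule — branch into F t  //  T r.
                  branch 2.1.2.1.1 (add F t):
                    ○ open, literals {p=false, q=true, r=true, s=true, t=false}.
                  branch 2.1.2.1.2 (add T r):
                    ○ open, literals {p=false, q=true, r=true, s=true}.
              branch 2.1.2.2 (add T (s | t)):
                T (s | t): β-rule — branch into T s  //  T t.
                  branch 2.1.2.2.1 (add T s):
                    ○ open, literals {p=false, q=true, r=true, s=true}.
                  branch 2.1.2.2.2 (add T t):
                    ○ open, literals {p=false, q=true, r=true, s=true, t=true}.
      branch 2.2 (add F ~p, T ~r):
        T ~(~q <-> s): β-rule — branch into T ~q, F s  //  F ~q, T s.
          branch 2.2.1 (add T ~q, F s):
            T ((~p & (t -> r)) | (s | t)): β-rule — branch into T (~p & (t -> r))  //  T (s | t).
              branch 2.2.1.1 (add T (~p & (t -> r))):
                T (~p & (t -> r)): α-rule — add T ~p, T (t -> r).
                × closes — contains both p and ~p.
              branch 2.2.1.2 (add T (s | t)):
                T (s | t): β-rule — branch into T s  //  T t.
                  branch 2.2.1.2.1 (add T s):
                    × closes — contains both s and ~s.
                  branch 2.2.1.2.2 (add T t):
                    ○ open, literals {p=true, q=false, r=false, s=false, t=true}.
          branch 2.2.2 (add F ~q, T s):
            T ((~p & (t -> r)) | (s | t)): β-rule — branch into T (~p & (t -> r))  //  T (s | t).
              branch 2.2.2.1 (add T (~p & (t -> r))):
                T (~p & (t -> r)): α-rule — add T ~p, T (t -> r).
                × closes — contains both p and ~p.
              branch 2.2.2.2 (add T (s | t)):
                T (s | t): β-rule — branch into T s  //  T t.
                  branch 2.2.2.2.1 (add T s):
                    ○ open, literals {p=true, q=true, r=false, s=true}.
                  branch 2.2.2.2.2 (add T t):
                    ○ open, literals {p=true, q=true, r=false, s=true, t=true}.
4 branches closed, 12 open.
An open branch gives a countermodel: t=false (unmentioned atoms arbitrary); under it the original formula is false.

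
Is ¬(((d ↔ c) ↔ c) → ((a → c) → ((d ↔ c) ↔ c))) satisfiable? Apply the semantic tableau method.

Initial set: {T ¬(((d ↔ c) ↔ c) → ((a → c) → ((d ↔ c) ↔ c)))}.
T ¬(((d ↔ c) ↔ c) → ((a → c) → ((d ↔ c) ↔ c))): α-rule — add T ((d ↔ c) ↔ c), F ((a → c) → ((d ↔ c) ↔ c)).
F ((a → c) → ((d ↔ c) ↔ c)): α-rule — add T (a → c), F ((d ↔ c) ↔ c).
T ((d ↔ c) ↔ c): β-rule — branch into T (d ↔ c), T c  //  F (d ↔ c), F c.
  branch 1 (add T (d ↔ c), T c):
    T (a → c): β-rule — branch into F a  //  T c.
      branch 1.1 (add F a):
        F ((d ↔ c) ↔ c): β-rule — branch into T (d ↔ c), F c  //  F (d ↔ c), T c.
          branch 1.1.1 (add T (d ↔ c), F c):
            × closes — contains both c and ¬c.
          branch 1.1.2 (add F (d ↔ c), T c):
            T (d ↔ c): β-rule — branch into T d, T c  //  F d, F c.
              branch 1.1.2.1 (add T d, T c):
                F (d ↔ c): β-rule — branch into T d, F c  //  F d, T c.
                  branch 1.1.2.1.1 (add T d, F c):
                    × closes — contains both c and ¬c.
                  branch 1.1.2.1.2 (add F d, T c):
                    × closes — contains both d and ¬d.
              branch 1.1.2.2 (add F d, F c):
                × closes — contains both c and ¬c.
      branch 1.2 (add T c):
        F ((d ↔ c) ↔ c): β-rule — branch into T (d ↔ c), F c  //  F (d ↔ c), T c.
          branch 1.2.1 (add T (d ↔ c), F c):
            × closes — contains both c and ¬c.
          branch 1.2.2 (add F (d ↔ c), T c):
            T (d ↔ c): β-rule — branch into T d, T c  //  F d, F c.
              branch 1.2.2.1 (add T d, T c):
                F (d ↔ c): β-rule — branch into T d, F c  //  F d, T c.
                  branch 1.2.2.1.1 (add T d, F c):
                    × closes — contains both c and ¬c.
                  branch 1.2.2.1.2 (add F d, T c):
                    × closes — contains both d and ¬d.
              branch 1.2.2.2 (add F d, F c):
                × closes — contains both c and ¬c.
  branch 2 (add F (d ↔ c), F c):
    T (a → c): β-rule — branch into F a  //  T c.
      branch 2.1 (add F a):
        F ((d ↔ c) ↔ c): β-rule — branch into T (d ↔ c), F c  //  F (d ↔ c), T c.
          branch 2.1.1 (add T (d ↔ c), F c):
            F (d ↔ c): β-rule — branch into T d, F c  //  F d, T c.
              branch 2.1.1.1 (add T d, F c):
                T (d ↔ c): β-rule — branch into T d, T c  //  F d, F c.
                  branch 2.1.1.1.1 (add T d, T c):
                    × closes — contains both c and ¬c.
                  branch 2.1.1.1.2 (add F d, F c):
                    × closes — contains both d and ¬d.
              branch 2.1.1.2 (add F d, T c):
                × closes — contains both c and ¬c.
          branch 2.1.2 (add F (d ↔ c), T c):
            × closes — contains both c and ¬c.
      branch 2.2 (add T c):
        × closes — contains both c and ¬c.
All 13 branches close.
Every branch closed; the formula is unsatisfiable.

Unsatisfiable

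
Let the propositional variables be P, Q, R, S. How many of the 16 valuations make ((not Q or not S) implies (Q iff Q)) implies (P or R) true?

12

Initial set: {(((not Q or not S) implies (Q iff Q)) implies (P or R))}.
(((not Q or not S) implies (Q iff Q)) implies (P or R)): β-rule — branch into not ((not Q or not S) implies (Q iff Q))  //  (P or R).
  branch 1 (add not ((not Q or not S) implies (Q iff Q))):
    not ((not Q or not S) implies (Q iff Q)): α-rule — add (not Q or not S), not (Q iff Q).
    (not Q or not S): β-rule — branch into not Q  //  not S.
      branch 1.1 (add not Q):
        not (Q iff Q): β-rule — branch into Q, not Q  //  not Q, Q.
          branch 1.1.1 (add Q, not Q):
            × closes — contains both Q and not Q.
          branch 1.1.2 (add not Q, Q):
            × closes — contains both Q and not Q.
      branch 1.2 (add not S):
        not (Q iff Q): β-rule — branch into Q, not Q  //  not Q, Q.
          branch 1.2.1 (add Q, not Q):
            × closes — contains both Q and not Q.
          branch 1.2.2 (add not Q, Q):
            × closes — contains both Q and not Q.
  branch 2 (add (P or R)):
    (P or R): β-rule — branch into P  //  R.
      branch 2.1 (add P):
        ○ open, literals {P=T}.
      branch 2.2 (add R):
        ○ open, literals {R=T}.
4 branches closed, 2 open.
Each open branch fixes some atoms; the unmentioned ones are free. Counting distinct full assignments: branch {P=T} (Q, R, S) contributes 8 new; branch {R=T} (P, Q, S) contributes 4 new. Total: 12.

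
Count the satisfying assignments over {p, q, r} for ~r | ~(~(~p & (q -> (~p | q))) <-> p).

Initial set: {(~r | ~(~(~p & (q -> (~p | q))) <-> p))}.
(~r | ~(~(~p & (q -> (~p | q))) <-> p)): β-rule — branch into ~r  //  ~(~(~p & (q -> (~p | q))) <-> p).
  branch 1 (add ~r):
    ○ open, literals {r=false}.
  branch 2 (add ~(~(~p & (q -> (~p | q))) <-> p)):
    ~(~(~p & (q -> (~p | q))) <-> p): β-rule — branch into ~(~p & (q -> (~p | q))), ~p  //  ~~(~p & (q -> (~p | q))), p.
      branch 2.1 (add ~(~p & (q -> (~p | q))), ~p):
        ~(~p & (q -> (~p | q))): β-rule — branch into ~~p  //  ~(q -> (~p | q)).
          branch 2.1.1 (add ~~p):
            × closes — contains both p and ~p.
          branch 2.1.2 (add ~(q -> (~p | q))):
            ~(q -> (~p | q)): α-rule — add q, ~(~p | q).
            ~(~p | q): α-rule — add ~~p, ~q.
            × closes — contains both p and ~p.
      branch 2.2 (add ~~(~p & (q -> (~p | q))), p):
        ~~(~p & (q -> (~p | q))): α-rule — add ~p, (q -> (~p | q)).
        × closes — contains both p and ~p.
3 branches closed, 1 open.
Each open branch fixes some atoms; the unmentioned ones are free. Counting distinct full assignments: branch {r=false} (p, q) contributes 4 new. Total: 4.

4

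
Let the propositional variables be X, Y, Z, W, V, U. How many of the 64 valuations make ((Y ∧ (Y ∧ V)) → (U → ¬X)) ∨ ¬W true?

62

Initial set: {T (((Y ∧ (Y ∧ V)) → (U → ¬X)) ∨ ¬W)}.
T (((Y ∧ (Y ∧ V)) → (U → ¬X)) ∨ ¬W): β-rule — branch into T ((Y ∧ (Y ∧ V)) → (U → ¬X))  //  T ¬W.
  branch 1 (add T ((Y ∧ (Y ∧ V)) → (U → ¬X))):
    T ((Y ∧ (Y ∧ V)) → (U → ¬X)): β-rule — branch into F (Y ∧ (Y ∧ V))  //  T (U → ¬X).
      branch 1.1 (add F (Y ∧ (Y ∧ V))):
        F (Y ∧ (Y ∧ V)): β-rule — branch into F Y  //  F (Y ∧ V).
          branch 1.1.1 (add F Y):
            ○ open, literals {Y=0}.
          branch 1.1.2 (add F (Y ∧ V)):
            F (Y ∧ V): β-rule — branch into F Y  //  F V.
              branch 1.1.2.1 (add F Y):
                ○ open, literals {Y=0}.
              branch 1.1.2.2 (add F V):
                ○ open, literals {V=0}.
      branch 1.2 (add T (U → ¬X)):
        T (U → ¬X): β-rule — branch into F U  //  T ¬X.
          branch 1.2.1 (add F U):
            ○ open, literals {U=0}.
          branch 1.2.2 (add T ¬X):
            ○ open, literals {X=0}.
  branch 2 (add T ¬W):
    ○ open, literals {W=0}.
0 branches closed, 6 open.
Each open branch fixes some atoms; the unmentioned ones are free. Counting distinct full assignments: branch {Y=0} (X, Z, W, V, U) contributes 32 new; branch {Y=0} (X, Z, W, V, U) contributes 0 new; branch {V=0} (X, Y, Z, W, U) contributes 16 new; branch {U=0} (X, Y, Z, W, V) contributes 8 new; branch {X=0} (Y, Z, W, V, U) contributes 4 new; branch {W=0} (X, Y, Z, V, U) contributes 2 new. Total: 62.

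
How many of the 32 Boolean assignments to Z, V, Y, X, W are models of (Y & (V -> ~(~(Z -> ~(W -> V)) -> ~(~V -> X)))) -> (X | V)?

28

Initial set: {((Y & (V -> ~(~(Z -> ~(W -> V)) -> ~(~V -> X)))) -> (X | V))}.
((Y & (V -> ~(~(Z -> ~(W -> V)) -> ~(~V -> X)))) -> (X | V)): β-rule — branch into ~(Y & (V -> ~(~(Z -> ~(W -> V)) -> ~(~V -> X))))  //  (X | V).
  branch 1 (add ~(Y & (V -> ~(~(Z -> ~(W -> V)) -> ~(~V -> X))))):
    ~(Y & (V -> ~(~(Z -> ~(W -> V)) -> ~(~V -> X)))): β-rule — branch into ~Y  //  ~(V -> ~(~(Z -> ~(W -> V)) -> ~(~V -> X))).
      branch 1.1 (add ~Y):
        ○ open, literals {Y=F}.
      branch 1.2 (add ~(V -> ~(~(Z -> ~(W -> V)) -> ~(~V -> X)))):
        ~(V -> ~(~(Z -> ~(W -> V)) -> ~(~V -> X))): α-rule — add V, ~~(~(Z -> ~(W -> V)) -> ~(~V -> X)).
        ~~(~(Z -> ~(W -> V)) -> ~(~V -> X)): β-rule — branch into ~~(Z -> ~(W -> V))  //  ~(~V -> X).
          branch 1.2.1 (add ~~(Z -> ~(W -> V))):
            ~~(Z -> ~(W -> V)): β-rule — branch into ~Z  //  ~(W -> V).
              branch 1.2.1.1 (add ~Z):
                ○ open, literals {V=T, Z=F}.
              branch 1.2.1.2 (add ~(W -> V)):
                ~(W -> V): α-rule — add W, ~V.
                × closes — contains both V and ~V.
          branch 1.2.2 (add ~(~V -> X)):
            ~(~V -> X): α-rule — add ~V, ~X.
            × closes — contains both V and ~V.
  branch 2 (add (X | V)):
    (X | V): β-rule — branch into X  //  V.
      branch 2.1 (add X):
        ○ open, literals {X=T}.
      branch 2.2 (add V):
        ○ open, literals {V=T}.
2 branches closed, 4 open.
Each open branch fixes some atoms; the unmentioned ones are free. Counting distinct full assignments: branch {Y=F} (Z, V, X, W) contributes 16 new; branch {V=T, Z=F} (Y, X, W) contributes 4 new; branch {X=T} (Z, V, Y, W) contributes 6 new; branch {V=T} (Z, Y, X, W) contributes 2 new. Total: 28.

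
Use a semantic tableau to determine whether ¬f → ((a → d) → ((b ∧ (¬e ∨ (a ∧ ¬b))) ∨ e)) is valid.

Assume the negation and expand:
Initial set: {¬(¬f → ((a → d) → ((b ∧ (¬e ∨ (a ∧ ¬b))) ∨ e)))}.
¬(¬f → ((a → d) → ((b ∧ (¬e ∨ (a ∧ ¬b))) ∨ e))): α-rule — add ¬f, ¬((a → d) → ((b ∧ (¬e ∨ (a ∧ ¬b))) ∨ e)).
¬((a → d) → ((b ∧ (¬e ∨ (a ∧ ¬b))) ∨ e)): α-rule — add (a → d), ¬((b ∧ (¬e ∨ (a ∧ ¬b))) ∨ e).
¬((b ∧ (¬e ∨ (a ∧ ¬b))) ∨ e): α-rule — add ¬(b ∧ (¬e ∨ (a ∧ ¬b))), ¬e.
(a → d): β-rule — branch into ¬a  //  d.
  branch 1 (add ¬a):
    ¬(b ∧ (¬e ∨ (a ∧ ¬b))): β-rule — branch into ¬b  //  ¬(¬e ∨ (a ∧ ¬b)).
      branch 1.1 (add ¬b):
        ○ open, literals {a=0, b=0, e=0, f=0}.
      branch 1.2 (add ¬(¬e ∨ (a ∧ ¬b))):
        ¬(¬e ∨ (a ∧ ¬b)): α-rule — add ¬¬e, ¬(a ∧ ¬b).
        × closes — contains both e and ¬e.
  branch 2 (add d):
    ¬(b ∧ (¬e ∨ (a ∧ ¬b))): β-rule — branch into ¬b  //  ¬(¬e ∨ (a ∧ ¬b)).
      branch 2.1 (add ¬b):
        ○ open, literals {b=0, d=1, e=0, f=0}.
      branch 2.2 (add ¬(¬e ∨ (a ∧ ¬b))):
        ¬(¬e ∨ (a ∧ ¬b)): α-rule — add ¬¬e, ¬(a ∧ ¬b).
        × closes — contains both e and ¬e.
2 branches closed, 2 open.
An open branch gives a countermodel: a=0, b=0, e=0, f=0 (unmentioned atoms arbitrary); under it the original formula is false.

Not valid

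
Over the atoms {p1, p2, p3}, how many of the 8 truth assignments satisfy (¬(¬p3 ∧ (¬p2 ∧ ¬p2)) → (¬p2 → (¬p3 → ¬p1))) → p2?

Initial set: {((¬(¬p3 ∧ (¬p2 ∧ ¬p2)) → (¬p2 → (¬p3 → ¬p1))) → p2)}.
((¬(¬p3 ∧ (¬p2 ∧ ¬p2)) → (¬p2 → (¬p3 → ¬p1))) → p2): β-rule — branch into ¬(¬(¬p3 ∧ (¬p2 ∧ ¬p2)) → (¬p2 → (¬p3 → ¬p1)))  //  p2.
  branch 1 (add ¬(¬(¬p3 ∧ (¬p2 ∧ ¬p2)) → (¬p2 → (¬p3 → ¬p1)))):
    ¬(¬(¬p3 ∧ (¬p2 ∧ ¬p2)) → (¬p2 → (¬p3 → ¬p1))): α-rule — add ¬(¬p3 ∧ (¬p2 ∧ ¬p2)), ¬(¬p2 → (¬p3 → ¬p1)).
    ¬(¬p2 → (¬p3 → ¬p1)): α-rule — add ¬p2, ¬(¬p3 → ¬p1).
    ¬(¬p3 → ¬p1): α-rule — add ¬p3, ¬¬p1.
    ¬(¬p3 ∧ (¬p2 ∧ ¬p2)): β-rule — branch into ¬¬p3  //  ¬(¬p2 ∧ ¬p2).
      branch 1.1 (add ¬¬p3):
        × closes — contains both p3 and ¬p3.
      branch 1.2 (add ¬(¬p2 ∧ ¬p2)):
        ¬(¬p2 ∧ ¬p2): β-rule — branch into ¬¬p2  //  ¬¬p2.
          branch 1.2.1 (add ¬¬p2):
            × closes — contains both p2 and ¬p2.
          branch 1.2.2 (add ¬¬p2):
            × closes — contains both p2 and ¬p2.
  branch 2 (add p2):
    ○ open, literals {p2=true}.
3 branches closed, 1 open.
Each open branch fixes some atoms; the unmentioned ones are free. Counting distinct full assignments: branch {p2=true} (p1, p3) contributes 4 new. Total: 4.

4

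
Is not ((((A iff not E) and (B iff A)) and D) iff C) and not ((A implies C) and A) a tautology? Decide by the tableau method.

Not valid

Assume the negation and expand:
Initial set: {not (not ((((A iff not E) and (B iff A)) and D) iff C) and not ((A implies C) and A))}.
not (not ((((A iff not E) and (B iff A)) and D) iff C) and not ((A implies C) and A)): β-rule — branch into not not ((((A iff not E) and (B iff A)) and D) iff C)  //  not not ((A implies C) and A).
  branch 1 (add not not ((((A iff not E) and (B iff A)) and D) iff C)):
    not not ((((A iff not E) and (B iff A)) and D) iff C): β-rule — branch into (((A iff not E) and (B iff A)) and D), C  //  not (((A iff not E) and (B iff A)) and D), not C.
      branch 1.1 (add (((A iff not E) and (B iff A)) and D), C):
        (((A iff not E) and (B iff A)) and D): α-rule — add ((A iff not E) and (B iff A)), D.
        ((A iff not E) and (B iff A)): α-rule — add (A iff not E), (B iff A).
        (A iff not E): β-rule — branch into A, not E  //  not A, not not E.
          branch 1.1.1 (add A, not E):
            (B iff A): β-rule — branch into B, A  //  not B, not A.
              branch 1.1.1.1 (add B, A):
                ○ open, literals {A=true, B=true, C=true, D=true, E=false}.
              branch 1.1.1.2 (add not B, not A):
                × closes — contains both A and not A.
          branch 1.1.2 (add not A, not not E):
            (B iff A): β-rule — branch into B, A  //  not B, not A.
              branch 1.1.2.1 (add B, A):
                × closes — contains both A and not A.
              branch 1.1.2.2 (add not B, not A):
                ○ open, literals {A=false, B=false, C=true, D=true, E=true}.
      branch 1.2 (add not (((A iff not E) and (B iff A)) and D), not C):
        not (((A iff not E) and (B iff A)) and D): β-rule — branch into not ((A iff not E) and (B iff A))  //  not D.
          branch 1.2.1 (add not ((A iff not E) and (B iff A))):
            not ((A iff not E) and (B iff A)): β-rule — branch into not (A iff not E)  //  not (B iff A).
              branch 1.2.1.1 (add not (A iff not E)):
                not (A iff not E): β-rule — branch into A, not not E  //  not A, not E.
                  branch 1.2.1.1.1 (add A, not not E):
                    ○ open, literals {A=true, C=false, E=true}.
                  branch 1.2.1.1.2 (add not A, not E):
                    ○ open, literals {A=false, C=false, E=false}.
              branch 1.2.1.2 (add not (B iff A)):
                not (B iff A): β-rule — branch into B, not A  //  not B, A.
                  branch 1.2.1.2.1 (add B, not A):
                    ○ open, literals {A=false, B=true, C=false}.
                  branch 1.2.1.2.2 (add not B, A):
                    ○ open, literals {A=true, B=false, C=false}.
          branch 1.2.2 (add not D):
            ○ open, literals {C=false, D=false}.
  branch 2 (add not not ((A implies C) and A)):
    not not ((A implies C) and A): α-rule — add (A implies C), A.
    (A implies C): β-rule — branch into not A  //  C.
      branch 2.1 (add not A):
        × closes — contains both A and not A.
      branch 2.2 (add C):
        ○ open, literals {A=true, C=true}.
3 branches closed, 8 open.
An open branch gives a countermodel: A=true, B=true, C=true, D=true, E=false (unmentioned atoms arbitrary); under it the original formula is false.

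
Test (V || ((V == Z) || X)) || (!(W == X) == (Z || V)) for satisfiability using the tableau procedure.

Initial set: {T ((V || ((V == Z) || X)) || (!(W == X) == (Z || V)))}.
T ((V || ((V == Z) || X)) || (!(W == X) == (Z || V))): β-rule — branch into T (V || ((V == Z) || X))  //  T (!(W == X) == (Z || V)).
  branch 1 (add T (V || ((V == Z) || X))):
    T (V || ((V == Z) || X)): β-rule — branch into T V  //  T ((V == Z) || X).
      branch 1.1 (add T V):
        ○ open, literals {V=T}.
      branch 1.2 (add T ((V == Z) || X)):
        T ((V == Z) || X): β-rule — branch into T (V == Z)  //  T X.
          branch 1.2.1 (add T (V == Z)):
            T (V == Z): β-rule — branch into T V, T Z  //  F V, F Z.
              branch 1.2.1.1 (add T V, T Z):
                ○ open, literals {V=T, Z=T}.
              branch 1.2.1.2 (add F V, F Z):
                ○ open, literals {V=F, Z=F}.
          branch 1.2.2 (add T X):
            ○ open, literals {X=T}.
  branch 2 (add T (!(W == X) == (Z || V))):
    T (!(W == X) == (Z || V)): β-rule — branch into T !(W == X), T (Z || V)  //  F !(W == X), F (Z || V).
      branch 2.1 (add T !(W == X), T (Z || V)):
        T !(W == X): β-rule — branch into T W, F X  //  F W, T X.
          branch 2.1.1 (add T W, F X):
            T (Z || V): β-rule — branch into T Z  //  T V.
              branch 2.1.1.1 (add T Z):
                ○ open, literals {W=T, X=F, Z=T}.
              branch 2.1.1.2 (add T V):
                ○ open, literals {V=T, W=T, X=F}.
          branch 2.1.2 (add F W, T X):
            T (Z || V): β-rule — branch into T Z  //  T V.
              branch 2.1.2.1 (add T Z):
                ○ open, literals {W=F, X=T, Z=T}.
              branch 2.1.2.2 (add T V):
                ○ open, literals {V=T, W=F, X=T}.
      branch 2.2 (add F !(W == X), F (Z || V)):
        F (Z || V): α-rule — add F Z, F V.
        F !(W == X): β-rule — branch into T W, T X  //  F W, F X.
          branch 2.2.1 (add T W, T X):
            ○ open, literals {V=F, W=T, X=T, Z=F}.
          branch 2.2.2 (add F W, F X):
            ○ open, literals {V=F, W=F, X=F, Z=F}.
0 branches closed, 10 open.
An open branch gives a satisfying assignment: V=T.

Satisfiable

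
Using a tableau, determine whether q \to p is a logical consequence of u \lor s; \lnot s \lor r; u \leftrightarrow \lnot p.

No

Initial set: {(u \lor s); (\lnot s \lor r); (u \leftrightarrow \lnot p); \lnot (q \to p)}.
\lnot (q \to p): α-rule — add q, \lnot p.
(u \lor s): β-rule — branch into u  //  s.
  branch 1 (add u):
    (\lnot s \lor r): β-rule — branch into \lnot s  //  r.
      branch 1.1 (add \lnot s):
        (u \leftrightarrow \lnot p): β-rule — branch into u, \lnot p  //  \lnot u, \lnot \lnot p.
          branch 1.1.1 (add u, \lnot p):
            ○ open, literals {p=F, q=T, s=F, u=T}.
          branch 1.1.2 (add \lnot u, \lnot \lnot p):
            × closes — contains both u and \lnot u.
      branch 1.2 (add r):
        (u \leftrightarrow \lnot p): β-rule — branch into u, \lnot p  //  \lnot u, \lnot \lnot p.
          branch 1.2.1 (add u, \lnot p):
            ○ open, literals {p=F, q=T, r=T, u=T}.
          branch 1.2.2 (add \lnot u, \lnot \lnot p):
            × closes — contains both u and \lnot u.
  branch 2 (add s):
    (\lnot s \lor r): β-rule — branch into \lnot s  //  r.
      branch 2.1 (add \lnot s):
        × closes — contains both s and \lnot s.
      branch 2.2 (add r):
        (u \leftrightarrow \lnot p): β-rule — branch into u, \lnot p  //  \lnot u, \lnot \lnot p.
          branch 2.2.1 (add u, \lnot p):
            ○ open, literals {p=F, q=T, r=T, s=T, u=T}.
          branch 2.2.2 (add \lnot u, \lnot \lnot p):
            × closes — contains both p and \lnot p.
4 branches closed, 3 open.
An open branch gives a countermodel: p=F, q=T, s=F, u=T (unmentioned atoms arbitrary); the premises hold there but the conclusion fails.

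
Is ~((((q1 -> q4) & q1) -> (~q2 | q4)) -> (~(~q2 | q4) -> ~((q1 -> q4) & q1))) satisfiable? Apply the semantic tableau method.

Unsatisfiable

Initial set: {~((((q1 -> q4) & q1) -> (~q2 | q4)) -> (~(~q2 | q4) -> ~((q1 -> q4) & q1)))}.
~((((q1 -> q4) & q1) -> (~q2 | q4)) -> (~(~q2 | q4) -> ~((q1 -> q4) & q1))): α-rule — add (((q1 -> q4) & q1) -> (~q2 | q4)), ~(~(~q2 | q4) -> ~((q1 -> q4) & q1)).
~(~(~q2 | q4) -> ~((q1 -> q4) & q1)): α-rule — add ~(~q2 | q4), ~~((q1 -> q4) & q1).
~(~q2 | q4): α-rule — add ~~q2, ~q4.
~~((q1 -> q4) & q1): α-rule — add (q1 -> q4), q1.
(((q1 -> q4) & q1) -> (~q2 | q4)): β-rule — branch into ~((q1 -> q4) & q1)  //  (~q2 | q4).
  branch 1 (add ~((q1 -> q4) & q1)):
    (q1 -> q4): β-rule — branch into ~q1  //  q4.
      branch 1.1 (add ~q1):
        × closes — contains both q1 and ~q1.
      branch 1.2 (add q4):
        × closes — contains both q4 and ~q4.
  branch 2 (add (~q2 | q4)):
    (q1 -> q4): β-rule — branch into ~q1  //  q4.
      branch 2.1 (add ~q1):
        × closes — contains both q1 and ~q1.
      branch 2.2 (add q4):
        × closes — contains both q4 and ~q4.
All 4 branches close.
Every branch closed; the formula is unsatisfiable.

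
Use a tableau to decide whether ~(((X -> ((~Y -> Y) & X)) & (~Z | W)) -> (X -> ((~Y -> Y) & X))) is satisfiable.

Unsatisfiable

Initial set: {T ~(((X -> ((~Y -> Y) & X)) & (~Z | W)) -> (X -> ((~Y -> Y) & X)))}.
T ~(((X -> ((~Y -> Y) & X)) & (~Z | W)) -> (X -> ((~Y -> Y) & X))): α-rule — add T ((X -> ((~Y -> Y) & X)) & (~Z | W)), F (X -> ((~Y -> Y) & X)).
T ((X -> ((~Y -> Y) & X)) & (~Z | W)): α-rule — add T (X -> ((~Y -> Y) & X)), T (~Z | W).
F (X -> ((~Y -> Y) & X)): α-rule — add T X, F ((~Y -> Y) & X).
T (X -> ((~Y -> Y) & X)): β-rule — branch into F X  //  T ((~Y -> Y) & X).
  branch 1 (add F X):
    × closes — contains both X and ~X.
  branch 2 (add T ((~Y -> Y) & X)):
    T ((~Y -> Y) & X): α-rule — add T (~Y -> Y), T X.
    T (~Z | W): β-rule — branch into T ~Z  //  T W.
      branch 2.1 (add T ~Z):
        F ((~Y -> Y) & X): β-rule — branch into F (~Y -> Y)  //  F X.
          branch 2.1.1 (add F (~Y -> Y)):
            F (~Y -> Y): α-rule — add T ~Y, F Y.
            T (~Y -> Y): β-rule — branch into F ~Y  //  T Y.
              branch 2.1.1.1 (add F ~Y):
                × closes — contains both Y and ~Y.
              branch 2.1.1.2 (add T Y):
                × closes — contains both Y and ~Y.
          branch 2.1.2 (add F X):
            × closes — contains both X and ~X.
      branch 2.2 (add T W):
        F ((~Y -> Y) & X): β-rule — branch into F (~Y -> Y)  //  F X.
          branch 2.2.1 (add F (~Y -> Y)):
            F (~Y -> Y): α-rule — add T ~Y, F Y.
            T (~Y -> Y): β-rule — branch into F ~Y  //  T Y.
              branch 2.2.1.1 (add F ~Y):
                × closes — contains both Y and ~Y.
              branch 2.2.1.2 (add T Y):
                × closes — contains both Y and ~Y.
          branch 2.2.2 (add F X):
            × closes — contains both X and ~X.
All 7 branches close.
Every branch closed; the formula is unsatisfiable.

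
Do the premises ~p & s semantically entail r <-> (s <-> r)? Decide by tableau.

Initial set: {T (~p & s); F (r <-> (s <-> r))}.
T (~p & s): α-rule — add T ~p, T s.
F (r <-> (s <-> r)): β-rule — branch into T r, F (s <-> r)  //  F r, T (s <-> r).
  branch 1 (add T r, F (s <-> r)):
    F (s <-> r): β-rule — branch into T s, F r  //  F s, T r.
      branch 1.1 (add T s, F r):
        × closes — contains both r and ~r.
      branch 1.2 (add F s, T r):
        × closes — contains both s and ~s.
  branch 2 (add F r, T (s <-> r)):
    T (s <-> r): β-rule — branch into T s, T r  //  F s, F r.
      branch 2.1 (add T s, T r):
        × closes — contains both r and ~r.
      branch 2.2 (add F s, F r):
        × closes — contains both s and ~s.
All 4 branches close.
Every branch closed, so the premises entail the conclusion.

Yes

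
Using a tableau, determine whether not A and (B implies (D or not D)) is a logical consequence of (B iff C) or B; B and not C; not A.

Yes

Initial set: {T ((B iff C) or B); T (B and not C); T not A; F (not A and (B implies (D or not D)))}.
T (B and not C): α-rule — add T B, T not C.
T ((B iff C) or B): β-rule — branch into T (B iff C)  //  T B.
  branch 1 (add T (B iff C)):
    F (not A and (B implies (D or not D))): β-rule — branch into F not A  //  F (B implies (D or not D)).
      branch 1.1 (add F not A):
        × closes — contains both A and not A.
      branch 1.2 (add F (B implies (D or not D))):
        F (B implies (D or not D)): α-rule — add T B, F (D or not D).
        F (D or not D): α-rule — add F D, F not D.
        × closes — contains both D and not D.
  branch 2 (add T B):
    F (not A and (B implies (D or not D))): β-rule — branch into F not A  //  F (B implies (D or not D)).
      branch 2.1 (add F not A):
        × closes — contains both A and not A.
      branch 2.2 (add F (B implies (D or not D))):
        F (B implies (D or not D)): α-rule — add T B, F (D or not D).
        F (D or not D): α-rule — add F D, F not D.
        × closes — contains both D and not D.
All 4 branches close.
Every branch closed, so the premises entail the conclusion.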